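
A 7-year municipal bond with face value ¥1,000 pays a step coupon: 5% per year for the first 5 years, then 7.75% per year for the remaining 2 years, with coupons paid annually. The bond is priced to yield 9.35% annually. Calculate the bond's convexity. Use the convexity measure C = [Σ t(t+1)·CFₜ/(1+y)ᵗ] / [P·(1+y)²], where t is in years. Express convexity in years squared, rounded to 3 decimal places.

With y = 0.0935:
  t   CF        PV=CF/(1+0.0935)^t    t·PV        t(t+1)·PV
  1        50.00        45.7247        45.7247          91.4495
  2        50.00        41.8150        83.6301         250.8902
  3        50.00        38.2396       114.7189         458.8755
  4        50.00        34.9699       139.8797         699.3987
  5        50.00        31.9798       159.8991         959.3947
  6        77.50        45.3303       271.9820       1,903.8743
  7     1,077.50       576.3493     4,034.4451      32,275.5606
  Σ                    814.4088     4,850.2797      36,639.4435
P = 814.4088.
Convexity = Σ t(t+1)·PV / [P·(1+y)²] = 36,639.4435 / (814.4088 × 1.195742) = 37.62434.

37.624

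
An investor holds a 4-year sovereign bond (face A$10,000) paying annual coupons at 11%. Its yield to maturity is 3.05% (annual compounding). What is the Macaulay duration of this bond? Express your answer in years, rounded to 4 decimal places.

Periodic yield y = 0.0305. Discount each cash flow and weight by its year:
  t   CF        PV=CF/(1+0.0305)^t    t·PV
  1     1,100.00     1,067.4430     1,067.4430
  2     1,100.00     1,035.8496     2,071.6992
  3     1,100.00     1,005.1912     3,015.5737
  4    11,100.00     9,843.0795    39,372.3181
  Σ                 12,951.5633    45,527.0340
Price P = Σ PV = 12,951.5633.
Macaulay duration = Σ(t·PV) / P = 45,527.0340 / 12,951.5633 = 3.51518 years.

3.5152 years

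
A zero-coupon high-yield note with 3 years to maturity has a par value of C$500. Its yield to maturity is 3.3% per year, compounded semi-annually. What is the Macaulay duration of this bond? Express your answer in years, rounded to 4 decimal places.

3.0000 years

A zero-coupon bond has a single cash flow at maturity, so its Macaulay duration equals its maturity: 3 years.
(Equivalently: 6 semi-annual periods ÷ 2 = 3 years.)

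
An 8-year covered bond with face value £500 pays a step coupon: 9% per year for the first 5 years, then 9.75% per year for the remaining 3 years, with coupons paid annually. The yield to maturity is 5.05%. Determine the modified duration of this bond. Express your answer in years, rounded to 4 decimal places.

5.9688 years

Periodic yield y = 0.0505. First find Macaulay duration:
  t   CF        PV=CF/(1+0.0505)^t    t·PV
  1        45.00        42.8367        42.8367
  2        45.00        40.7775        81.5550
  3        45.00        38.8172       116.4516
  4        45.00        36.9512       147.8047
  5        45.00        35.1748       175.8742
  6        48.75        36.2742       217.6454
  7        48.75        34.5304       241.7131
  8       548.75       370.0037     2,960.0297
  Σ                    635.3659     3,983.9105
P = 635.3659; Macaulay duration = 3,983.9105 / 635.3659 = 6.27026 years.
Modified duration = D_Mac / (1 + y) = 6.27026 / 1.0505 = 5.96884 years.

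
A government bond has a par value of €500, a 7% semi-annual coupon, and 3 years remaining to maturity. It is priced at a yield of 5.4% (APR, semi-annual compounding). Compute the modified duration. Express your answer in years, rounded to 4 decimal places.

Periodic yield y = 0.027. First find Macaulay duration:
  t   CF        PV=CF/(1+0.027)^t    t·PV
  1        17.50        17.0399        17.0399
  2        17.50        16.5919        33.1839
  3        17.50        16.1557        48.4672
  4        17.50        15.7310        62.9240
  5        17.50        15.3174        76.5871
  6       517.50       441.0499     2,646.2992
  Σ                    521.8859     2,884.5013
P = 521.8859; Macaulay duration = 2,884.5013 / 521.8859 = 5.52707 half-year periods = 2.76354 years.
Modified duration = D_Mac / (1 + y) = 2.76354 / 1.027 = 2.69088 years.

2.6909 years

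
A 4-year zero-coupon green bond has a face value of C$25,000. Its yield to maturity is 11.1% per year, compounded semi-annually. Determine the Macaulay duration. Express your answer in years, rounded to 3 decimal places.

4.000 years

A zero-coupon bond has a single cash flow at maturity, so its Macaulay duration equals its maturity: 4 years.
(Equivalently: 8 semi-annual periods ÷ 2 = 4 years.)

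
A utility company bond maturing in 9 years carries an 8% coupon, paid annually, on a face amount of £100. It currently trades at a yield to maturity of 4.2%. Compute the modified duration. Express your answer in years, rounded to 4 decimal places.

6.7485 years

Periodic yield y = 0.042. First find Macaulay duration:
  t   CF        PV=CF/(1+0.042)^t    t·PV
  1         8.00         7.6775         7.6775
  2         8.00         7.3681        14.7362
  3         8.00         7.0711        21.2133
  4         8.00         6.7861        27.1443
  5         8.00         6.5126        32.5628
  6         8.00         6.2501        37.5003
  7         8.00         5.9981        41.9869
  8         8.00         5.7564        46.0509
  9       108.00        74.5786       671.2075
  Σ                    127.9985       900.0797
P = 127.9985; Macaulay duration = 900.0797 / 127.9985 = 7.03195 years.
Modified duration = D_Mac / (1 + y) = 7.03195 / 1.042 = 6.74852 years.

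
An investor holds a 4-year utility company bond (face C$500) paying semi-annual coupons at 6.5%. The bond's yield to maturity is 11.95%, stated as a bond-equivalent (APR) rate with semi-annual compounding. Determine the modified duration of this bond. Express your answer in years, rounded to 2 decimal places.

3.34 years

Periodic yield y = 0.05975. First find Macaulay duration:
  t   CF        PV=CF/(1+0.05975)^t    t·PV
  1        16.25        15.3338        15.3338
  2        16.25        14.4693        28.9385
  3        16.25        13.6535        40.9604
  4        16.25        12.8837        51.5347
  5        16.25        12.1573        60.7864
  6        16.25        11.4718        68.8310
  7        16.25        10.8250        75.7753
  8       516.25       324.5134     2,596.1074
  Σ                    415.3078     2,938.2674
P = 415.3078; Macaulay duration = 2,938.2674 / 415.3078 = 7.07492 half-year periods = 3.53746 years.
Modified duration = D_Mac / (1 + y) = 3.53746 / 1.05975 = 3.33801 years.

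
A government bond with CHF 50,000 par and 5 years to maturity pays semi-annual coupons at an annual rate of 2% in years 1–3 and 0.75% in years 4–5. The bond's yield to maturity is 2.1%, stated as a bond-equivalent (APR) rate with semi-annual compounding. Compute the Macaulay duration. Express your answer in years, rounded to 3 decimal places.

Periodic yield y = 0.0105. Discount each cash flow and weight by its period:
  t   CF        PV=CF/(1+0.0105)^t    t·PV
  1       500.00       494.8046       494.8046
  2       500.00       489.6631       979.3262
  3       500.00       484.5751     1,453.7252
  4       500.00       479.5399     1,918.1595
  5       500.00       474.5570     2,372.7852
  6       500.00       469.6260     2,817.7558
  7       187.50       174.2798     1,219.9586
  8       187.50       172.4689     1,379.7510
  9       187.50       170.6768     1,536.0909
  10   50,187.50    45,209.7790   452,097.7900
  Σ                 48,619.9700   466,270.1469
Price P = Σ PV = 48,619.9700.
Macaulay duration = Σ(t·PV) / P = 466,270.1469 / 48,619.9700 = 9.59010 half-year periods.
In years: 9.59010 / 2 = 4.79505 years.

4.795 years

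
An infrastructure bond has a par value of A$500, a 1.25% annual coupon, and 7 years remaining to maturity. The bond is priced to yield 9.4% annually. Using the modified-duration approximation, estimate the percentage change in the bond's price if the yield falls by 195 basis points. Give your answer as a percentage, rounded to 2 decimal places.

+11.85%

Periodic yield y = 0.094. Modified duration first:
  t   CF        PV=CF/(1+0.094)^t    t·PV
  1         6.25         5.7130         5.7130
  2         6.25         5.2221        10.4442
  3         6.25         4.7734        14.3202
  4         6.25         4.3633        17.4530
  5         6.25         3.9884        19.9418
  6         6.25         3.6457        21.8740
  7       506.25       269.9254     1,889.4779
  Σ                    297.6312     1,979.2241
P = 297.6312; D_Mac = 6.64992 yrs; D_mod = 6.64992/(1+0.094) = 6.07854 yrs.
ΔP/P ≈ -D_mod · Δy = -6.07854 × (-0.0195) = +0.118532 = +11.8532%.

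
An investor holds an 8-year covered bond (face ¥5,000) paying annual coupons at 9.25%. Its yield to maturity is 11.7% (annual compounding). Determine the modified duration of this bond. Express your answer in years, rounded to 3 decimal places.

5.231 years

Periodic yield y = 0.117. First find Macaulay duration:
  t   CF        PV=CF/(1+0.117)^t    t·PV
  1       462.50       414.0555       414.0555
  2       462.50       370.6853       741.3706
  3       462.50       331.8579       995.5738
  4       462.50       297.0975     1,188.3901
  5       462.50       265.9781     1,329.8905
  6       462.50       238.1183     1,428.7096
  7       462.50       213.1766     1,492.2362
  8     5,462.50     2,254.0631    18,032.5046
  Σ                  4,385.0323    25,622.7309
P = 4,385.0323; Macaulay duration = 25,622.7309 / 4,385.0323 = 5.84323 years.
Modified duration = D_Mac / (1 + y) = 5.84323 / 1.117 = 5.23118 years.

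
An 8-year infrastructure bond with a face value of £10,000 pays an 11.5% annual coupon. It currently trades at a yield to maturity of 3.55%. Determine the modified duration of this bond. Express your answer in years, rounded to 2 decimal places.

Periodic yield y = 0.0355. First find Macaulay duration:
  t   CF        PV=CF/(1+0.0355)^t    t·PV
  1     1,150.00     1,110.5746     1,110.5746
  2     1,150.00     1,072.5008     2,145.0016
  3     1,150.00     1,035.7323     3,107.1970
  4     1,150.00     1,000.2244     4,000.8974
  5     1,150.00       965.9337     4,829.6686
  6     1,150.00       932.8187     5,596.9119
  7     1,150.00       900.8389     6,305.8721
  8    11,150.00     8,434.7855    67,478.2838
  Σ                 15,453.4088    94,574.4070
P = 15,453.4088; Macaulay duration = 94,574.4070 / 15,453.4088 = 6.11997 years.
Modified duration = D_Mac / (1 + y) = 6.11997 / 1.0355 = 5.91016 years.

5.91 years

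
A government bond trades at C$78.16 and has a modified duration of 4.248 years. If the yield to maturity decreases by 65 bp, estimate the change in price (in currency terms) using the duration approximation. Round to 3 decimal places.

Duration approximation: ΔP/P ≈ -D_mod · Δy = -4.248 × (-0.0065) = +0.027612.
ΔP ≈ 78.16 × (+0.027612) = +2.15815392.

+C$2.158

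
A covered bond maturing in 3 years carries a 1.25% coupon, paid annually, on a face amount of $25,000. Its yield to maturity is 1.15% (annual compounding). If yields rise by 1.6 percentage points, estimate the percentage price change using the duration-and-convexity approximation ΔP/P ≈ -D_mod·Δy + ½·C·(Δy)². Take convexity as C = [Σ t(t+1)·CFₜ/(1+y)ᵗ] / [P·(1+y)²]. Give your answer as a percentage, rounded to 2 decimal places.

-4.54%

With y = 0.0115:
  t   CF        PV=CF/(1+0.0115)^t    t·PV        t(t+1)·PV
  1       312.50       308.9471       308.9471         617.8942
  2       312.50       305.4346       610.8692       1,832.6077
  3    25,312.50    24,458.9258    73,376.7773     293,507.1094
  Σ                 25,073.3075    74,296.5937     295,957.6113
P = 25,073.3075; D_Mac = 2.96317 yrs; D_mod = 2.92949 yrs; C = 11.53682.
Duration effect: -2.92949 × (+0.016) = -0.046872
Convexity effect: 0.5 × 11.53682 × (0.016)² = +0.0014767
ΔP/P ≈ -0.046872 + 0.0014767 = -0.045395 = -4.5395%.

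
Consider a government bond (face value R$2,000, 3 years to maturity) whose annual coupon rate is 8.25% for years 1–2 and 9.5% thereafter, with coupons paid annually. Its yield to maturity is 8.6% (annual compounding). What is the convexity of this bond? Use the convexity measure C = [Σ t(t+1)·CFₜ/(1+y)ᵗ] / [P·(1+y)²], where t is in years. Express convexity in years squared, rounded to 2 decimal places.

With y = 0.086:
  t   CF        PV=CF/(1+0.086)^t    t·PV        t(t+1)·PV
  1       165.00       151.9337       151.9337         303.8674
  2       165.00       139.9021       279.8042         839.4127
  3     2,190.00     1,709.8367     5,129.5102      20,518.0406
  Σ                  2,001.6725     5,561.2481      21,661.3207
P = 2,001.6725.
Convexity = Σ t(t+1)·PV / [P·(1+y)²] = 21,661.3207 / (2,001.6725 × 1.179396) = 9.17555.

9.18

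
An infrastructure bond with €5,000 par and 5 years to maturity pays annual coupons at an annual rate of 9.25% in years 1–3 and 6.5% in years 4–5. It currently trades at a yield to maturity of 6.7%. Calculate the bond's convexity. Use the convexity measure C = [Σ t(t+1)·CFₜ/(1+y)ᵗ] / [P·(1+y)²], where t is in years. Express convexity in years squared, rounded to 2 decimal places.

21.19

With y = 0.067:
  t   CF        PV=CF/(1+0.067)^t    t·PV        t(t+1)·PV
  1       462.50       433.4583       433.4583         866.9166
  2       462.50       406.2402       812.4804       2,437.4412
  3       462.50       380.7312     1,142.1936       4,568.7745
  4       325.00       250.7412     1,002.9648       5,014.8238
  5     5,325.00     3,850.3261    19,251.6306     115,509.7835
  Σ                  5,321.4970    22,642.7277     128,397.7396
P = 5,321.4970.
Convexity = Σ t(t+1)·PV / [P·(1+y)²] = 128,397.7396 / (5,321.4970 × 1.138489) = 21.19311.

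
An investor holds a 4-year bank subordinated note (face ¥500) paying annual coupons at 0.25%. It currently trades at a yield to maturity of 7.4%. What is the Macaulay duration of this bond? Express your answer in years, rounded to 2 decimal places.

3.98 years

Periodic yield y = 0.074. Discount each cash flow and weight by its year:
  t   CF        PV=CF/(1+0.074)^t    t·PV
  1         1.25         1.1639         1.1639
  2         1.25         1.0837         2.1674
  3         1.25         1.0090         3.0270
  4       501.25       376.7361     1,506.9445
  Σ                    379.9927     1,513.3028
Price P = Σ PV = 379.9927.
Macaulay duration = Σ(t·PV) / P = 1,513.3028 / 379.9927 = 3.98245 years.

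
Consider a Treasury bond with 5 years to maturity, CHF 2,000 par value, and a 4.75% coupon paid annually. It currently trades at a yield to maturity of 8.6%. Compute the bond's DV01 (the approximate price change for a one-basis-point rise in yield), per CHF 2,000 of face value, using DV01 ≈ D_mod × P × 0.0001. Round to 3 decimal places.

CHF 0.707

Periodic yield y = 0.086.
  t   CF        PV=CF/(1+0.086)^t    t·PV
  1        95.00        87.4770        87.4770
  2        95.00        80.5497       161.0994
  3        95.00        74.1710       222.5130
  4        95.00        68.2974       273.1897
  5     2,095.00     1,386.8673     6,934.3364
  Σ                  1,697.3624     7,678.6155
P = 1,697.3624; D_Mac = 4.52385 yrs; D_mod = 4.16561 yrs.
DV01 ≈ 4.16561 × 1,697.3624 × 0.0001 = 0.707055.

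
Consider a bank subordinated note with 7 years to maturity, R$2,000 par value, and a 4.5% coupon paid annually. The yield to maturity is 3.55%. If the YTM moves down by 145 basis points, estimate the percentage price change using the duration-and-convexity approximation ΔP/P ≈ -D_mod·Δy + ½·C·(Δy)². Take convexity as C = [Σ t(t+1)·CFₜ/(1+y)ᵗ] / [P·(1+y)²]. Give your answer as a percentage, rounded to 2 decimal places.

+9.13%

With y = 0.0355:
  t   CF        PV=CF/(1+0.0355)^t    t·PV        t(t+1)·PV
  1        90.00        86.9145        86.9145         173.8291
  2        90.00        83.9348       167.8697         503.6091
  3        90.00        81.0573       243.1719         972.6877
  4        90.00        78.2784       313.1137       1,565.5686
  5        90.00        75.5948       377.9741       2,267.8444
  6        90.00        73.0032       438.0192       3,066.1343
  7     2,090.00     1,637.1767    11,460.2371      91,681.8969
  Σ                  2,115.9599    13,087.3003     100,231.5701
P = 2,115.9599; D_Mac = 6.18504 yrs; D_mod = 5.97300 yrs; C = 44.17707.
Duration effect: -5.97300 × (-0.0145) = +0.086609
Convexity effect: 0.5 × 44.17707 × (-0.0145)² = +0.0046441
ΔP/P ≈ +0.086609 + 0.0046441 = +0.091253 = +9.1253%.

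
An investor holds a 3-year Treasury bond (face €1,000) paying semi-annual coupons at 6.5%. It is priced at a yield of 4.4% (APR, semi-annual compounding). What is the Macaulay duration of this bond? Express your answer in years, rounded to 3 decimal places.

Periodic yield y = 0.022. Discount each cash flow and weight by its period:
  t   CF        PV=CF/(1+0.022)^t    t·PV
  1        32.50        31.8004        31.8004
  2        32.50        31.1158        62.2317
  3        32.50        30.4460        91.3381
  4        32.50        29.7906       119.1625
  5        32.50        29.1494       145.7468
  6     1,032.50       906.1178     5,436.7071
  Σ                  1,058.4201     5,886.9866
Price P = Σ PV = 1,058.4201.
Macaulay duration = Σ(t·PV) / P = 5,886.9866 / 1,058.4201 = 5.56205 half-year periods.
In years: 5.56205 / 2 = 2.78103 years.

2.781 years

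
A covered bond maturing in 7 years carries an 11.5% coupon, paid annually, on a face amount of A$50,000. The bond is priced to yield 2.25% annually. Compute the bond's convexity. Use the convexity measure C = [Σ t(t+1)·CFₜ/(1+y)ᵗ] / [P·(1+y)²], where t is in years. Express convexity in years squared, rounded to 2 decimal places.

39.05

With y = 0.0225:
  t   CF        PV=CF/(1+0.0225)^t    t·PV        t(t+1)·PV
  1     5,750.00     5,623.4719     5,623.4719      11,246.9438
  2     5,750.00     5,499.7280    10,999.4560      32,998.3680
  3     5,750.00     5,378.7071    16,136.1213      64,544.4851
  4     5,750.00     5,260.3492    21,041.3969     105,206.9847
  5     5,750.00     5,144.5958    25,722.9791     154,337.8749
  6     5,750.00     5,031.3896    30,188.3374     211,318.3617
  7    55,750.00    47,709.1473   333,964.0314   2,671,712.2514
  Σ                 79,647.3890   443,675.7941   3,251,365.2696
P = 79,647.3890.
Convexity = Σ t(t+1)·PV / [P·(1+y)²] = 3,251,365.2696 / (79,647.3890 × 1.045506) = 39.04519.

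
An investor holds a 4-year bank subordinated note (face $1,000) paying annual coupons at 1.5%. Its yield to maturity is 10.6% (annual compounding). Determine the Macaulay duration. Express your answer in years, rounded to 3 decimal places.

3.893 years

Periodic yield y = 0.106. Discount each cash flow and weight by its year:
  t   CF        PV=CF/(1+0.106)^t    t·PV
  1        15.00        13.5624        13.5624
  2        15.00        12.2626        24.5251
  3        15.00        11.0873        33.2619
  4     1,015.00       678.3370     2,713.3482
  Σ                    715.2493     2,784.6976
Price P = Σ PV = 715.2493.
Macaulay duration = Σ(t·PV) / P = 2,784.6976 / 715.2493 = 3.89332 years.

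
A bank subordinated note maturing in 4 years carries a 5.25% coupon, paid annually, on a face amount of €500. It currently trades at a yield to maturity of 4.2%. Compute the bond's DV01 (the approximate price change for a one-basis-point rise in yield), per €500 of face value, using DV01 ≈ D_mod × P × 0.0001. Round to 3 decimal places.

€0.185

Periodic yield y = 0.042.
  t   CF        PV=CF/(1+0.042)^t    t·PV
  1        26.25        25.1919        25.1919
  2        26.25        24.1765        48.3530
  3        26.25        23.2020        69.6061
  4       526.25       446.3970     1,785.5879
  Σ                    518.9675     1,928.7390
P = 518.9675; D_Mac = 3.71649 yrs; D_mod = 3.56669 yrs.
DV01 ≈ 3.56669 × 518.9675 × 0.0001 = 0.185100.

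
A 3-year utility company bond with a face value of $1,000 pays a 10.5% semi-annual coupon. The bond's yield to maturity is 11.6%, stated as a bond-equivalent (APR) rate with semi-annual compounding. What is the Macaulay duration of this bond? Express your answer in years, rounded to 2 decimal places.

2.64 years

Periodic yield y = 0.058. Discount each cash flow and weight by its period:
  t   CF        PV=CF/(1+0.058)^t    t·PV
  1        52.50        49.6219        49.6219
  2        52.50        46.9016        93.8033
  3        52.50        44.3305       132.9914
  4        52.50        41.9003       167.6010
  5        52.50        39.6033       198.0163
  6     1,052.50       750.4264     4,502.5583
  Σ                    972.7839     5,144.5923
Price P = Σ PV = 972.7839.
Macaulay duration = Σ(t·PV) / P = 5,144.5923 / 972.7839 = 5.28853 half-year periods.
In years: 5.28853 / 2 = 2.64426 years.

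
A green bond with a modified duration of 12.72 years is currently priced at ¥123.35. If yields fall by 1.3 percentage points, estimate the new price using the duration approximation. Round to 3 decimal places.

¥143.747

Duration approximation: ΔP/P ≈ -D_mod · Δy = -12.72 × (-0.013) = +0.165360.
New price ≈ 123.35 × (1 + 0.165360) = 143.747156.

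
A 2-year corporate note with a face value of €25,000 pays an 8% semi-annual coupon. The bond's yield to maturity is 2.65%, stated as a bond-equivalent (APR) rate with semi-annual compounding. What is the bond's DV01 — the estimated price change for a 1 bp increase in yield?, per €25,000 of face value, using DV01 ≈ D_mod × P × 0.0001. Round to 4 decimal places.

Periodic yield y = 0.01325.
  t   CF        PV=CF/(1+0.01325)^t    t·PV
  1     1,000.00       986.9233       986.9233
  2     1,000.00       974.0175     1,948.0351
  3     1,000.00       961.2806     2,883.8417
  4    26,000.00    24,666.4641    98,665.8564
  Σ                 27,588.6855   104,484.6564
P = 27,588.6855; D_Mac = 3.78723 half-year periods = 1.89361 yrs; D_mod = 1.86885 yrs.
DV01 ≈ 1.86885 × 27,588.6855 × 0.0001 = 5.155917.

€5.1559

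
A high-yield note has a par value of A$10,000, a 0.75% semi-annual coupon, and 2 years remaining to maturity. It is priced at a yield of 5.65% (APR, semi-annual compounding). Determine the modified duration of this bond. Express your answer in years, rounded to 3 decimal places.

Periodic yield y = 0.02825. First find Macaulay duration:
  t   CF        PV=CF/(1+0.02825)^t    t·PV
  1        37.50        36.4697        36.4697
  2        37.50        35.4678        70.9355
  3        37.50        34.4933       103.4800
  4    10,037.50     8,979.0561    35,916.2244
  Σ                  9,085.4869    36,127.1097
P = 9,085.4869; Macaulay duration = 36,127.1097 / 9,085.4869 = 3.97635 half-year periods = 1.98818 years.
Modified duration = D_Mac / (1 + y) = 1.98818 / 1.02825 = 1.93355 years.

1.934 years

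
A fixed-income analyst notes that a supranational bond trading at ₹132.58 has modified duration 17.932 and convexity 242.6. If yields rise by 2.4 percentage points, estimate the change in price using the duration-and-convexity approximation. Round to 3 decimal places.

-₹47.795

Duration effect: -D_mod·Δy = -17.932 × (+0.024) = -0.430368
Convexity effect: ½·C·(Δy)² = 0.5 × 242.6 × (0.024)² = +0.0698688
ΔP/P ≈ -0.430368 + 0.0698688 = -0.3604992
ΔP ≈ 132.58 × (-0.3604992) = -47.794983936.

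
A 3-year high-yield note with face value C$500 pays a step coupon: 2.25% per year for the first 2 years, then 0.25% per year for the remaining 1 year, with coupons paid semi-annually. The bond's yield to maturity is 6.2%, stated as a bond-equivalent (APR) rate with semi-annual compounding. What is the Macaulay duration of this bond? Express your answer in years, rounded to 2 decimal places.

Periodic yield y = 0.031. Discount each cash flow and weight by its period:
  t   CF        PV=CF/(1+0.031)^t    t·PV
  1        5.625         5.4559         5.4559
  2        5.625         5.2918        10.5836
  3        5.625         5.1327        15.3981
  4        5.625         4.9784        19.9135
  5        0.625         0.5365         2.6826
  6      500.625       416.8315     2,500.9891
  Σ                    438.2268     2,555.0228
Price P = Σ PV = 438.2268.
Macaulay duration = Σ(t·PV) / P = 2,555.0228 / 438.2268 = 5.83037 half-year periods.
In years: 5.83037 / 2 = 2.91518 years.

2.92 years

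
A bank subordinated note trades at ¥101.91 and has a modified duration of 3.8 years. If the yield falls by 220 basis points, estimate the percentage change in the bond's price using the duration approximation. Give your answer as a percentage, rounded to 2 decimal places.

Duration approximation: ΔP/P ≈ -D_mod · Δy = -3.8 × (-0.022) = +0.083600.
As a percentage: +8.3600%.

+8.36%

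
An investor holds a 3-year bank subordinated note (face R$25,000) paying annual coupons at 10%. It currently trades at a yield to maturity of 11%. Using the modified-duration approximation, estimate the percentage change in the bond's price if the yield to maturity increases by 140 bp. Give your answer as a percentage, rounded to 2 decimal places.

-3.45%

Periodic yield y = 0.11. Modified duration first:
  t   CF        PV=CF/(1+0.11)^t    t·PV
  1     2,500.00     2,252.2523     2,252.2523
  2     2,500.00     2,029.0561     4,058.1122
  3    27,500.00    20,107.7630    60,323.2890
  Σ                 24,389.0713    66,633.6534
P = 24,389.0713; D_Mac = 2.73211 yrs; D_mod = 2.73211/(1+0.11) = 2.46136 yrs.
ΔP/P ≈ -D_mod · Δy = -2.46136 × (+0.014) = -0.034459 = -3.4459%.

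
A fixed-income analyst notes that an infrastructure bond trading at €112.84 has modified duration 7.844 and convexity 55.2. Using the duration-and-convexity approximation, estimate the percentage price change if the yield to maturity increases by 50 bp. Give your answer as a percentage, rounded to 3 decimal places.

Duration effect: -D_mod·Δy = -7.844 × (+0.005) = -0.039220
Convexity effect: ½·C·(Δy)² = 0.5 × 55.2 × (0.005)² = +0.0006900
ΔP/P ≈ -0.039220 + 0.0006900 = -0.038530
= -3.8530%.

-3.853%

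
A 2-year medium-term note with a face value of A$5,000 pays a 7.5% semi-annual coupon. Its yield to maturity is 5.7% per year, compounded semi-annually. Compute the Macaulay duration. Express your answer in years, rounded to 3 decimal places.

1.896 years

Periodic yield y = 0.0285. Discount each cash flow and weight by its period:
  t   CF        PV=CF/(1+0.0285)^t    t·PV
  1       187.50       182.3043       182.3043
  2       187.50       177.2526       354.5053
  3       187.50       172.3409       517.0227
  4     5,187.50     4,635.9733    18,543.8932
  Σ                  5,167.8712    19,597.7255
Price P = Σ PV = 5,167.8712.
Macaulay duration = Σ(t·PV) / P = 19,597.7255 / 5,167.8712 = 3.79222 half-year periods.
In years: 3.79222 / 2 = 1.89611 years.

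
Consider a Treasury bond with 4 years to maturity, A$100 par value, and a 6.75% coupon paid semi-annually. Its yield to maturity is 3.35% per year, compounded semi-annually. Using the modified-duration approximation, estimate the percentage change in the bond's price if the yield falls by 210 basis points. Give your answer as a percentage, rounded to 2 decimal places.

Periodic yield y = 0.01675. Modified duration first:
  t   CF        PV=CF/(1+0.01675)^t    t·PV
  1        3.375         3.3194         3.3194
  2        3.375         3.2647         6.5294
  3        3.375         3.2109         9.6328
  4        3.375         3.1580        12.6321
  5        3.375         3.1060        15.5301
  6        3.375         3.0548        18.3290
  7        3.375         3.0045        21.0316
  8      103.375        90.5111       724.0892
  Σ                    112.6296       811.0937
P = 112.6296; D_Mac = 7.20143 half-year periods = 3.60071 yrs; D_mod = 3.60071/(1+0.01675) = 3.54139 yrs.
ΔP/P ≈ -D_mod · Δy = -3.54139 × (-0.021) = +0.074369 = +7.4369%.

+7.44%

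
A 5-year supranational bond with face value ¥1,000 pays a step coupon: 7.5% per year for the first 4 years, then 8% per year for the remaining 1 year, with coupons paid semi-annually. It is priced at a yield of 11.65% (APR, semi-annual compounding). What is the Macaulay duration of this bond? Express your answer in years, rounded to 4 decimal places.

4.1853 years

Periodic yield y = 0.05825. Discount each cash flow and weight by its period:
  t   CF        PV=CF/(1+0.05825)^t    t·PV
  1        37.50        35.4359        35.4359
  2        37.50        33.4853        66.9707
  3        37.50        31.6422        94.9265
  4        37.50        29.9005       119.6019
  5        37.50        28.2546       141.2732
  6        37.50        26.6994       160.1964
  7        37.50        25.2298       176.6084
  8        37.50        23.8410       190.7283
  9        40.00        24.0306       216.2758
  10    1,040.00       590.4057     5,904.0574
  Σ                    848.9251     7,106.0745
Price P = Σ PV = 848.9251.
Macaulay duration = Σ(t·PV) / P = 7,106.0745 / 848.9251 = 8.37067 half-year periods.
In years: 8.37067 / 2 = 4.18534 years.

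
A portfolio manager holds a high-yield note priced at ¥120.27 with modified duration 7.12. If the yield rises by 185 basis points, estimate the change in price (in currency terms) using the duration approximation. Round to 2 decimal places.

-¥15.84

Duration approximation: ΔP/P ≈ -D_mod · Δy = -7.12 × (+0.0185) = -0.131720.
ΔP ≈ 120.27 × (-0.131720) = -15.8419644.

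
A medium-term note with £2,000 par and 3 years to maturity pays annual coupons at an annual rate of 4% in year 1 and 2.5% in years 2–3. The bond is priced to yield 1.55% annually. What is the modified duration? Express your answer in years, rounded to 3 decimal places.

2.857 years

Periodic yield y = 0.0155. First find Macaulay duration:
  t   CF        PV=CF/(1+0.0155)^t    t·PV
  1        80.00        78.7789        78.7789
  2        50.00        48.4853        96.9706
  3     2,050.00     1,957.5555     5,872.6664
  Σ                  2,084.8197     6,048.4160
P = 2,084.8197; Macaulay duration = 6,048.4160 / 2,084.8197 = 2.90117 years.
Modified duration = D_Mac / (1 + y) = 2.90117 / 1.0155 = 2.85689 years.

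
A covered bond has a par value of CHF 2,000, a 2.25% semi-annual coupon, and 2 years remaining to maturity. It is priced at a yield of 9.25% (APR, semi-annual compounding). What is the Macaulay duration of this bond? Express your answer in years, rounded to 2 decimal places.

1.96 years

Periodic yield y = 0.04625. Discount each cash flow and weight by its period:
  t   CF        PV=CF/(1+0.04625)^t    t·PV
  1        22.50        21.5054        21.5054
  2        22.50        20.5547        41.1094
  3        22.50        19.6461        58.9383
  4     2,022.50     1,687.8997     6,751.5990
  Σ                  1,749.6059     6,873.1520
Price P = Σ PV = 1,749.6059.
Macaulay duration = Σ(t·PV) / P = 6,873.1520 / 1,749.6059 = 3.92840 half-year periods.
In years: 3.92840 / 2 = 1.96420 years.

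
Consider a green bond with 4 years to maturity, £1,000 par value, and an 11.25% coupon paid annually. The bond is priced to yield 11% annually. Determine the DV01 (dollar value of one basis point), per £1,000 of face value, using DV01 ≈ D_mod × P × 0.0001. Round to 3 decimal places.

Periodic yield y = 0.11.
  t   CF        PV=CF/(1+0.11)^t    t·PV
  1       112.50       101.3514       101.3514
  2       112.50        91.3075       182.6150
  3       112.50        82.2590       246.7771
  4     1,112.50       732.8382     2,931.3528
  Σ                  1,007.7561     3,462.0963
P = 1,007.7561; D_Mac = 3.43545 yrs; D_mod = 3.09500 yrs.
DV01 ≈ 3.09500 × 1,007.7561 × 0.0001 = 0.311901.

£0.312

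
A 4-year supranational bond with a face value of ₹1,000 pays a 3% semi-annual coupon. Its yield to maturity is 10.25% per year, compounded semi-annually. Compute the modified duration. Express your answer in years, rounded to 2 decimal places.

3.58 years

Periodic yield y = 0.05125. First find Macaulay duration:
  t   CF        PV=CF/(1+0.05125)^t    t·PV
  1        15.00        14.2687        14.2687
  2        15.00        13.5731        27.1462
  3        15.00        12.9114        38.7342
  4        15.00        12.2819        49.1278
  5        15.00        11.6832        58.4159
  6        15.00        11.1136        66.6817
  7        15.00        10.5718        74.0026
  8     1,015.00       680.4841     5,443.8727
  Σ                    766.8879     5,772.2498
P = 766.8879; Macaulay duration = 5,772.2498 / 766.8879 = 7.52685 half-year periods = 3.76342 years.
Modified duration = D_Mac / (1 + y) = 3.76342 / 1.05125 = 3.57995 years.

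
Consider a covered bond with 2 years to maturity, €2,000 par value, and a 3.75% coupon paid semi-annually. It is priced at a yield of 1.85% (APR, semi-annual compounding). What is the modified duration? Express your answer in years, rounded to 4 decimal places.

1.9287 years

Periodic yield y = 0.00925. First find Macaulay duration:
  t   CF        PV=CF/(1+0.00925)^t    t·PV
  1        37.50        37.1563        37.1563
  2        37.50        36.8158        73.6315
  3        37.50        36.4783       109.4350
  4     2,037.50     1,963.8241     7,855.2964
  Σ                  2,074.2745     8,075.5192
P = 2,074.2745; Macaulay duration = 8,075.5192 / 2,074.2745 = 3.89318 half-year periods = 1.94659 years.
Modified duration = D_Mac / (1 + y) = 1.94659 / 1.00925 = 1.92875 years.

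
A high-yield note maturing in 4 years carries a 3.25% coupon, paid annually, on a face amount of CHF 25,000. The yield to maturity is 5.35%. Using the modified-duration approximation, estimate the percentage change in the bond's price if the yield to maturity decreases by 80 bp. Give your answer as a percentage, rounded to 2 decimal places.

Periodic yield y = 0.0535. Modified duration first:
  t   CF        PV=CF/(1+0.0535)^t    t·PV
  1       812.50       771.2387       771.2387
  2       812.50       732.0728     1,464.1457
  3       812.50       694.8959     2,084.6877
  4    25,812.50    20,955.2048    83,820.8191
  Σ                 23,153.4122    88,140.8912
P = 23,153.4122; D_Mac = 3.80682 yrs; D_mod = 3.80682/(1+0.0535) = 3.61350 yrs.
ΔP/P ≈ -D_mod · Δy = -3.61350 × (-0.008) = +0.028908 = +2.8908%.

+2.89%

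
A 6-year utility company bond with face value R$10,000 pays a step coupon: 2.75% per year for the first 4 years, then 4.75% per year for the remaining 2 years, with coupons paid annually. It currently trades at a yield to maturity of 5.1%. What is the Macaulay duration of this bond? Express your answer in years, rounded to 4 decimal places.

5.5792 years

Periodic yield y = 0.051. Discount each cash flow and weight by its year:
  t   CF        PV=CF/(1+0.051)^t    t·PV
  1       275.00       261.6556       261.6556
  2       275.00       248.9587       497.9173
  3       275.00       236.8779       710.6337
  4       275.00       225.3833       901.5334
  5       475.00       370.4077     1,852.0386
  6    10,475.00     7,772.0885    46,632.5308
  Σ                  9,115.3717    50,856.3094
Price P = Σ PV = 9,115.3717.
Macaulay duration = Σ(t·PV) / P = 50,856.3094 / 9,115.3717 = 5.57918 years.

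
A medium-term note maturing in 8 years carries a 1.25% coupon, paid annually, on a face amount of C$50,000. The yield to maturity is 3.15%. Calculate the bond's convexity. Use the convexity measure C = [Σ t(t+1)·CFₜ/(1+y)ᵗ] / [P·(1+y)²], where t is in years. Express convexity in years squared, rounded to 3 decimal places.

With y = 0.0315:
  t   CF        PV=CF/(1+0.0315)^t    t·PV        t(t+1)·PV
  1       625.00       605.9137       605.9137       1,211.8274
  2       625.00       587.4103     1,174.8206       3,524.4618
  3       625.00       569.4719     1,708.4158       6,833.6631
  4       625.00       552.0814     2,208.3255      11,041.6273
  5       625.00       535.2219     2,676.1094      16,056.6563
  6       625.00       518.8772     3,113.2635      21,792.8442
  7       625.00       503.0317     3,521.2222      28,169.7776
  8    50,625.00    39,501.2808   316,010.2466   2,844,092.2190
  Σ                 43,373.2890   331,018.3171   2,932,723.0767
P = 43,373.2890.
Convexity = Σ t(t+1)·PV / [P·(1+y)²] = 2,932,723.0767 / (43,373.2890 × 1.063992) = 63.54922.

63.549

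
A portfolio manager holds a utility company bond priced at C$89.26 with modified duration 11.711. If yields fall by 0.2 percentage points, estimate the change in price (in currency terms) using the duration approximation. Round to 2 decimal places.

+C$2.09

Duration approximation: ΔP/P ≈ -D_mod · Δy = -11.711 × (-0.002) = +0.023422.
ΔP ≈ 89.26 × (+0.023422) = +2.09064772.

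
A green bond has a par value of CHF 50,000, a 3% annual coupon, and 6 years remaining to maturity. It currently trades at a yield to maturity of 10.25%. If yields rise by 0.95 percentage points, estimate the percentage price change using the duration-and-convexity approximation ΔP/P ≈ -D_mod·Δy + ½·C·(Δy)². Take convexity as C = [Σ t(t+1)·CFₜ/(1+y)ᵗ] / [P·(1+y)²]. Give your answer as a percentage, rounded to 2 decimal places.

-4.58%

With y = 0.1025:
  t   CF        PV=CF/(1+0.1025)^t    t·PV        t(t+1)·PV
  1     1,500.00     1,360.5442     1,360.5442       2,721.0884
  2     1,500.00     1,234.0537     2,468.1074       7,404.3223
  3     1,500.00     1,119.3231     3,357.9693      13,431.8771
  4     1,500.00     1,015.2590     4,061.0362      20,305.1809
  5     1,500.00       920.8699     4,604.3494      27,626.0964
  6    51,500.00    28,677.1270   172,062.7622   1,204,439.3355
  Σ                 34,327.1770   187,914.7687   1,275,927.9006
P = 34,327.1770; D_Mac = 5.47423 yrs; D_mod = 4.96529 yrs; C = 30.57953.
Duration effect: -4.96529 × (+0.0095) = -0.047170
Convexity effect: 0.5 × 30.57953 × (0.0095)² = +0.0013799
ΔP/P ≈ -0.047170 + 0.0013799 = -0.045790 = -4.5790%.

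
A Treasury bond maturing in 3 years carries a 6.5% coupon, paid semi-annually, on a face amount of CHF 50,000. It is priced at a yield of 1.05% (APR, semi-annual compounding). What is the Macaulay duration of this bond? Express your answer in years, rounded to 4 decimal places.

Periodic yield y = 0.00525. Discount each cash flow and weight by its period:
  t   CF        PV=CF/(1+0.00525)^t    t·PV
  1     1,625.00     1,616.5133     1,616.5133
  2     1,625.00     1,608.0709     3,216.1419
  3     1,625.00     1,599.6727     4,799.0180
  4     1,625.00     1,591.3182     6,365.2729
  5     1,625.00     1,583.0074     7,915.0372
  6    51,625.00    50,028.2802   300,169.6815
  Σ                 58,026.8628   324,081.6647
Price P = Σ PV = 58,026.8628.
Macaulay duration = Σ(t·PV) / P = 324,081.6647 / 58,026.8628 = 5.58503 half-year periods.
In years: 5.58503 / 2 = 2.79251 years.

2.7925 years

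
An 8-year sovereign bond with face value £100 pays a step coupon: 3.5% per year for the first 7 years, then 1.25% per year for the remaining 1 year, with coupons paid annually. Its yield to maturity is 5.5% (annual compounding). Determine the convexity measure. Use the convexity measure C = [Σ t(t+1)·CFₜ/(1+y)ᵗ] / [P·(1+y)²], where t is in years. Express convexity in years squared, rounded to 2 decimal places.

With y = 0.055:
  t   CF        PV=CF/(1+0.055)^t    t·PV        t(t+1)·PV
  1         3.50         3.3175         3.3175           6.6351
  2         3.50         3.1446         6.2892          18.8675
  3         3.50         2.9806         8.9419          35.7678
  4         3.50         2.8253        11.3010          56.5052
  5         3.50         2.6780        13.3899          80.3391
  6         3.50         2.5384        15.2302         106.6111
  7         3.50         2.4060        16.8422         134.7376
  8       101.25        65.9744       527.7951       4,750.1558
  Σ                     85.8648       603.1070       5,189.6191
P = 85.8648.
Convexity = Σ t(t+1)·PV / [P·(1+y)²] = 5,189.6191 / (85.8648 × 1.113025) = 54.30197.

54.30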